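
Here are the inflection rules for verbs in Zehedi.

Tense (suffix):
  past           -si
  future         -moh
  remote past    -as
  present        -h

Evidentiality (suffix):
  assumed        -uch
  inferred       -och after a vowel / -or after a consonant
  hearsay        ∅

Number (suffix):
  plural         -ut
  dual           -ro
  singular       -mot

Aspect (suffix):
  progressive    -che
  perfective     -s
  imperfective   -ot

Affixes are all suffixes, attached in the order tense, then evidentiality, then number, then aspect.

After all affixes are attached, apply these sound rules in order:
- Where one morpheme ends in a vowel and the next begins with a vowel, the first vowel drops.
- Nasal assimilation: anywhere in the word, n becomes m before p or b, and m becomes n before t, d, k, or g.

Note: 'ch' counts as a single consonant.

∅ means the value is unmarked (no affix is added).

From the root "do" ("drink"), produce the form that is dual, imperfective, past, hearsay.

Attach tense past -si → dosi.
evidentiality = hearsay: zero marking, form stays dosi.
Attach number dual -ro → dosiro.
Attach aspect imperfective -ot → dosiroot.
Apply vowel deletion: dosiroot → dosirot.
Nasal assimilation: no change.

dosirot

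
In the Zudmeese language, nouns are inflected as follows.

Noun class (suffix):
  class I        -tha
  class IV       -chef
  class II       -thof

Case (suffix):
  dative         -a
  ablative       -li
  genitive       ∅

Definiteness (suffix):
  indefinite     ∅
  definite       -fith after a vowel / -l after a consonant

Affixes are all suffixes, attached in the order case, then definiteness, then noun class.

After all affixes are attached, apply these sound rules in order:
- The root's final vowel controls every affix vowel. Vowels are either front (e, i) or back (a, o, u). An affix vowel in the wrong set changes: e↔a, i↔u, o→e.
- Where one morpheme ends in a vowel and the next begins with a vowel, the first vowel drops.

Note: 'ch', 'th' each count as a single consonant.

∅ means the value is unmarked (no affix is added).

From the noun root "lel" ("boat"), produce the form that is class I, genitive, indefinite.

case = genitive: zero marking, form stays lel.
definiteness = indefinite: zero marking, form stays lel.
Attach noun class class I -tha → leltha.
Apply vowel harmony: leltha → lelthe.
Vowel deletion: no change.

lelthe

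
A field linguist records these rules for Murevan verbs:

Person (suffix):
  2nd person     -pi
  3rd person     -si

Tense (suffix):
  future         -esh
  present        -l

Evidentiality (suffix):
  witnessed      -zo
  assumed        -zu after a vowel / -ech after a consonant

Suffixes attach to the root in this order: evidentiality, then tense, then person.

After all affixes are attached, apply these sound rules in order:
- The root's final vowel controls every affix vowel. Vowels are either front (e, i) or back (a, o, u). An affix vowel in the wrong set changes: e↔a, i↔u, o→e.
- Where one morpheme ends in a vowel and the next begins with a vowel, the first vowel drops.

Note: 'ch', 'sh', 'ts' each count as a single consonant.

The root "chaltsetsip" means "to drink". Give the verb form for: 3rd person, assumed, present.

chaltsetsipechlsi

Attach evidentiality assumed -ech (after consonant 'p') → chaltsetsipech.
Attach tense present -l → chaltsetsipechl.
Attach person 3rd person -si → chaltsetsipechlsi.
Vowel harmony: no change.
Vowel deletion: no change.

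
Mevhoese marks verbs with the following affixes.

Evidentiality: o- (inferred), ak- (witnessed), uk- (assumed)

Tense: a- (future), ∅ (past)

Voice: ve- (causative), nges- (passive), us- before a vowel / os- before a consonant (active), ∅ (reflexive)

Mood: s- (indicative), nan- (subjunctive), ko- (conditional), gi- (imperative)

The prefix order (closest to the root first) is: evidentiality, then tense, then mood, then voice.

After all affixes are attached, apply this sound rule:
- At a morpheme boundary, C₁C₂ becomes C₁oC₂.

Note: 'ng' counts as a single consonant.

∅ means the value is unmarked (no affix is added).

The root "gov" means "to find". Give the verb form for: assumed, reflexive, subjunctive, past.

nanukogov

Attach evidentiality assumed uk- → ukgov.
tense = past: zero marking, form stays ukgov.
Attach mood subjunctive nan- → nanukgov.
voice = reflexive: zero marking, form stays nanukgov.
Apply epenthesis: nanukgov → nanukogov.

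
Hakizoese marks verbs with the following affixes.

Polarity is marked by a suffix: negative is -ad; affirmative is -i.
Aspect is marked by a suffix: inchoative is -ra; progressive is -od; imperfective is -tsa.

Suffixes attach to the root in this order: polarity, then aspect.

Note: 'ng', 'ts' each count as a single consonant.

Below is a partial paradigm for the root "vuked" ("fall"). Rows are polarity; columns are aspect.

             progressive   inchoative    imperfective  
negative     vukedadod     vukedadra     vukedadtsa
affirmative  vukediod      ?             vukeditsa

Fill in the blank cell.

Attach polarity affirmative -i → vukedi.
Attach aspect inchoative -ra → vukedira.

vukedira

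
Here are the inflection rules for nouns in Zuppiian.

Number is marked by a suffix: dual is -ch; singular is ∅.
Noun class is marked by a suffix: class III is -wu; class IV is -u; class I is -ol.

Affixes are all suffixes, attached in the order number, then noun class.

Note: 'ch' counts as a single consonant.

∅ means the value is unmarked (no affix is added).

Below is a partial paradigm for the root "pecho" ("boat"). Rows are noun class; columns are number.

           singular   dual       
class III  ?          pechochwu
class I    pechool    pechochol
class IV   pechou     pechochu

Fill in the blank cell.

pechowu

number = singular: zero marking, form stays pecho.
Attach noun class class III -wu → pechowu.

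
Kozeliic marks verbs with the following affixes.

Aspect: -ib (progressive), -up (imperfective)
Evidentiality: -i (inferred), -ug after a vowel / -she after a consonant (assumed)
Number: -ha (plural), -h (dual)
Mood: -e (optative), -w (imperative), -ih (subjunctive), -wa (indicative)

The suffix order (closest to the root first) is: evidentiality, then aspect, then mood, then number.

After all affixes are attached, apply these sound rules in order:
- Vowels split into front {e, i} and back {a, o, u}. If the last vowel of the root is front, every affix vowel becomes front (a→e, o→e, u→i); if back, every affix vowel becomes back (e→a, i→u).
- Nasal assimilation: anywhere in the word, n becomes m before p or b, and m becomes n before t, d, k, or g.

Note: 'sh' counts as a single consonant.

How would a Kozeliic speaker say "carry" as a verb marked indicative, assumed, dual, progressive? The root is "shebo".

shebougubwah

Attach evidentiality assumed -ug (after vowel 'o') → sheboug.
Attach aspect progressive -ib → shebougib.
Attach mood indicative -wa → shebougibwa.
Attach number dual -h → shebougibwah.
Apply vowel harmony: shebougibwah → shebougubwah.
Nasal assimilation: no change.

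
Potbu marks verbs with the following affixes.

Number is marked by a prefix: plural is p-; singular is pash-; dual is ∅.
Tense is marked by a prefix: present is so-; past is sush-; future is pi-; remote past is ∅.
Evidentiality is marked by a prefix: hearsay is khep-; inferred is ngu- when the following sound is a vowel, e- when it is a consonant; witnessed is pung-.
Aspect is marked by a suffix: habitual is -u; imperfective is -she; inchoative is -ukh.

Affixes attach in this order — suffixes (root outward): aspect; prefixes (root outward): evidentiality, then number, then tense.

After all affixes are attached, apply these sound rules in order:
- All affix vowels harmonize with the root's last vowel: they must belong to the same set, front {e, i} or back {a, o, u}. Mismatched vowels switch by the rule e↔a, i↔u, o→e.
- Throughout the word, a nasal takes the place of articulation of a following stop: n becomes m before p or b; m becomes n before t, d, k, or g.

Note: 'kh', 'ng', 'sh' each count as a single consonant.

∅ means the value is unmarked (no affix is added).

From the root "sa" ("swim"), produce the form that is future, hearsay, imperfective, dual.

pukhapsasha

Attach evidentiality hearsay khep- → khepsa.
number = dual: zero marking, form stays khepsa.
Attach aspect imperfective -she → khepsashe.
Attach tense future pi- → pikhepsashe.
Apply vowel harmony: pikhepsashe → pukhapsasha.
Nasal assimilation: no change.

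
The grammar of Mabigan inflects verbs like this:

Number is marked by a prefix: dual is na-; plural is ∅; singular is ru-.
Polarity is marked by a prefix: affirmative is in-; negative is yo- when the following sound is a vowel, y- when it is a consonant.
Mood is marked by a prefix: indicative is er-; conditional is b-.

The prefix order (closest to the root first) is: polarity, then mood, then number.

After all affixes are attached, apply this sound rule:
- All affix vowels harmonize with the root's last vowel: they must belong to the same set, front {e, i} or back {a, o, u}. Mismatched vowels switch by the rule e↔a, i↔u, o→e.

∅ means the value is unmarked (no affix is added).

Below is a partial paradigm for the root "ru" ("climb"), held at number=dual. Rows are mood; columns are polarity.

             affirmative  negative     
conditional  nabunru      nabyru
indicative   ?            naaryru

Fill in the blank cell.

Attach polarity affirmative in- → inru.
Attach mood indicative er- → erinru.
Attach number dual na- → naerinru.
Apply vowel harmony: naerinru → naarunru.

naarunru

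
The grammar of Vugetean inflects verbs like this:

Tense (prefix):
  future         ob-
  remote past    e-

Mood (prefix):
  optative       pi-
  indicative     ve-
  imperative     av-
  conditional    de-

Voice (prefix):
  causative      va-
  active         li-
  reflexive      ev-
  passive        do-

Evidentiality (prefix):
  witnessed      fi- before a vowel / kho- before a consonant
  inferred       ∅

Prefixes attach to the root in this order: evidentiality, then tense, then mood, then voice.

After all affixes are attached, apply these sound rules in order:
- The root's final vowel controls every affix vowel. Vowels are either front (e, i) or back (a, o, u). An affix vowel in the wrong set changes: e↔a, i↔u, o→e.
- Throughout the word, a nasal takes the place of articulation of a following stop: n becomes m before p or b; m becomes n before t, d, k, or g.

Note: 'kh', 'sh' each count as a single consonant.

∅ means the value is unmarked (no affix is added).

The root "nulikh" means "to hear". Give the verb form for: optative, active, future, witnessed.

lipiebkhenulikh

Attach evidentiality witnessed kho- (before consonant 'n') → khonulikh.
Attach tense future ob- → obkhonulikh.
Attach mood optative pi- → piobkhonulikh.
Attach voice active li- → lipiobkhonulikh.
Apply vowel harmony: lipiobkhonulikh → lipiebkhenulikh.
Nasal assimilation: no change.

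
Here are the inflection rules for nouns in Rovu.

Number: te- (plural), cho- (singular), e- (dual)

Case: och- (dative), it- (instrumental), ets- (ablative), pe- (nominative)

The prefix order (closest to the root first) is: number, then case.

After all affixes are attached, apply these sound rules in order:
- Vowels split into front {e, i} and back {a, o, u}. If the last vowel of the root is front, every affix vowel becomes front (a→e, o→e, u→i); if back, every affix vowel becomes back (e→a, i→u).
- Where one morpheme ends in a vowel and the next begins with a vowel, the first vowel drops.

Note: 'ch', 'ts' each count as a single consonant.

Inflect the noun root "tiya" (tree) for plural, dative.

ochtatiya

Attach number plural te- → tetiya.
Attach case dative och- → ochtetiya.
Apply vowel harmony: ochtetiya → ochtatiya.
Vowel deletion: no change.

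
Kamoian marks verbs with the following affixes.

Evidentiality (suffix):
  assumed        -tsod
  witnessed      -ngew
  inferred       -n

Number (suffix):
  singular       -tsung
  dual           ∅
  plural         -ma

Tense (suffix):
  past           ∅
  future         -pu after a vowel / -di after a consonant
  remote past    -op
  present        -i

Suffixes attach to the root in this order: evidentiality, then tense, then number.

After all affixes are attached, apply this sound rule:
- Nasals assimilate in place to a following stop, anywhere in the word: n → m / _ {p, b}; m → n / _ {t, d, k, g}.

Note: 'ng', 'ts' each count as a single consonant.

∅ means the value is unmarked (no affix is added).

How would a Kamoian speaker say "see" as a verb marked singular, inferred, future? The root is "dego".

degonditsung

Attach evidentiality inferred -n → degon.
Attach tense future -di (after consonant 'n') → degondi.
Attach number singular -tsung → degonditsung.
Nasal assimilation: no change.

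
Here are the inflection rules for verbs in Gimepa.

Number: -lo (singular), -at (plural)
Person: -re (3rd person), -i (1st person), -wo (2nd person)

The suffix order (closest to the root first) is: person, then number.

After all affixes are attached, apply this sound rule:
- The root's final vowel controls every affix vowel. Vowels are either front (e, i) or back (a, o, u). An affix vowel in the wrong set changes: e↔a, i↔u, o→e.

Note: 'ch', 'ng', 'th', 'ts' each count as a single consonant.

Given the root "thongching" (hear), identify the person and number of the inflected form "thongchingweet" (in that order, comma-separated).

Segment: thongching-wo-at.
person: -wo → 2nd person.
number: -at → plural.

2nd person, plural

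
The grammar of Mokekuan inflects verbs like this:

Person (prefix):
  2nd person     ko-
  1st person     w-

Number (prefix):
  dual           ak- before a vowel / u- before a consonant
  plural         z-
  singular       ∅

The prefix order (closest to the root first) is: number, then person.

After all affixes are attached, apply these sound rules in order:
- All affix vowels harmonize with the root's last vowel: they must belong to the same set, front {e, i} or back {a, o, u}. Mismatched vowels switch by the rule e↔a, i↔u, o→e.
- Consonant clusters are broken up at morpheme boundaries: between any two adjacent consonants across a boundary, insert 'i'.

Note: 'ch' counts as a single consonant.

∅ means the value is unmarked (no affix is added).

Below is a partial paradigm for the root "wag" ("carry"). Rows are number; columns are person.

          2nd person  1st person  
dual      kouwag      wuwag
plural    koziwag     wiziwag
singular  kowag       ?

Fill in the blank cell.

number = singular: zero marking, form stays wag.
Attach person 1st person w- → wwag.
Vowel harmony: no change.
Apply epenthesis: wwag → wiwag.

wiwag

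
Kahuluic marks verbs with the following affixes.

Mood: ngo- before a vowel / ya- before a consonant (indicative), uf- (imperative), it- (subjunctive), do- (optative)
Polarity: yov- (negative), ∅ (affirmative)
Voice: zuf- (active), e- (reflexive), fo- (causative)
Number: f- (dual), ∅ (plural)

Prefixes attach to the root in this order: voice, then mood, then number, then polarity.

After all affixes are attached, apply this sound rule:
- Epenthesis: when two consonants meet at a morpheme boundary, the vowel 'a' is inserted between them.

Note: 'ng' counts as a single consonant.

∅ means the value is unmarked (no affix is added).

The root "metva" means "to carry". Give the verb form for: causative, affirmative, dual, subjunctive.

fitafometva

Attach voice causative fo- → fometva.
Attach mood subjunctive it- → itfometva.
Attach number dual f- → fitfometva.
polarity = affirmative: zero marking, form stays fitfometva.
Apply epenthesis: fitfometva → fitafometva.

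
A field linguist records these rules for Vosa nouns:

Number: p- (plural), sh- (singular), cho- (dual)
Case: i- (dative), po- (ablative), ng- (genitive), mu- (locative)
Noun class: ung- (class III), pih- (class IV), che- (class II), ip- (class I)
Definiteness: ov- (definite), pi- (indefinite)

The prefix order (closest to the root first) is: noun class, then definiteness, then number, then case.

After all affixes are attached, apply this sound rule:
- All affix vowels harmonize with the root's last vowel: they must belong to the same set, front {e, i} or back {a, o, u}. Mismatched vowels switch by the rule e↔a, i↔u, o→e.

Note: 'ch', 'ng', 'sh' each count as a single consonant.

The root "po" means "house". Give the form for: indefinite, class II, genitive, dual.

Attach noun class class II che- → chepo.
Attach definiteness indefinite pi- → pichepo.
Attach number dual cho- → chopichepo.
Attach case genitive ng- → ngchopichepo.
Apply vowel harmony: ngchopichepo → ngchopuchapo.

ngchopuchapo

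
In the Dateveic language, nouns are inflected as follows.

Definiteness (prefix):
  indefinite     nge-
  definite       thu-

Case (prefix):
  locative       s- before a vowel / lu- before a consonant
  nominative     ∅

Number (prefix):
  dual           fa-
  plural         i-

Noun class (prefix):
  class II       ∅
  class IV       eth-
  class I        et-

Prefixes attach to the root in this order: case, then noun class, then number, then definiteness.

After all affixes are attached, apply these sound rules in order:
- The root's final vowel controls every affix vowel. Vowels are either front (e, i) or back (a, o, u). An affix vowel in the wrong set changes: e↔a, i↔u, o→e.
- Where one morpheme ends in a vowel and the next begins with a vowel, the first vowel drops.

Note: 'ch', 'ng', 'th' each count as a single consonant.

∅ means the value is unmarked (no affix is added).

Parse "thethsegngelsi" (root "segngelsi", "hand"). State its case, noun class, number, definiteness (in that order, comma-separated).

nominative, class IV, plural, definite

Segment: thu-i-eth-segngelsi.
case: ∅ → nominative.
noun class: eth- → class IV.
number: i- → plural.
definiteness: thu- → definite.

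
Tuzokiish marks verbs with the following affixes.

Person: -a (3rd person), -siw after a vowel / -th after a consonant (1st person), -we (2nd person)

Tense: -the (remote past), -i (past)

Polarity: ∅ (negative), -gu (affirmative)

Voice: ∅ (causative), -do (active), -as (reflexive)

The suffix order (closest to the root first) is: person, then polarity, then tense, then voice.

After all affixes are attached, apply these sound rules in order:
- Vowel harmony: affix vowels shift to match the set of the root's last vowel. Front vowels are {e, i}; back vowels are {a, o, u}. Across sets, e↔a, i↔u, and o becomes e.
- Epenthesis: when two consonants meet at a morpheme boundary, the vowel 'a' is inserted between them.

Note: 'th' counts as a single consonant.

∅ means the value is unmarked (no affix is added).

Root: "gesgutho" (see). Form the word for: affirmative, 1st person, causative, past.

gesguthosuwaguu

Attach person 1st person -siw (after vowel 'o') → gesguthosiw.
Attach polarity affirmative -gu → gesguthosiwgu.
Attach tense past -i → gesguthosiwgui.
voice = causative: zero marking, form stays gesguthosiwgui.
Apply vowel harmony: gesguthosiwgui → gesguthosuwguu.
Apply epenthesis: gesguthosuwguu → gesguthosuwaguu.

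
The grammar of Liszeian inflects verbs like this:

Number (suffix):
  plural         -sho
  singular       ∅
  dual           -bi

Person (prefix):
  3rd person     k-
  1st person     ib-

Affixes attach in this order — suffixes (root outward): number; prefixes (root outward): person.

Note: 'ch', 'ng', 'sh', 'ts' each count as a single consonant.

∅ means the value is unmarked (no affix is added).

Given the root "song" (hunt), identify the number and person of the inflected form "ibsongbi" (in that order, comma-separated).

dual, 1st person

Segment: ib-song-bi.
number: -bi → dual.
person: ib- → 1st person.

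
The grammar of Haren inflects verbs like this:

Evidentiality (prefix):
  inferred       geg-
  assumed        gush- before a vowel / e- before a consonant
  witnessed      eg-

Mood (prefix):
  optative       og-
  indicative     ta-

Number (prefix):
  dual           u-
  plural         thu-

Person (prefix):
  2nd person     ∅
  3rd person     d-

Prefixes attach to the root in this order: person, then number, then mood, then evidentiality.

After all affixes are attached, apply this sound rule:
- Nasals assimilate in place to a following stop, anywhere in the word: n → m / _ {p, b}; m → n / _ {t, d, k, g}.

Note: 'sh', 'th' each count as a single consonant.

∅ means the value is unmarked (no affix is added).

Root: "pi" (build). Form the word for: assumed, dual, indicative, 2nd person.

person = 2nd person: zero marking, form stays pi.
Attach number dual u- → upi.
Attach mood indicative ta- → taupi.
Attach evidentiality assumed e- (before consonant 't') → etaupi.
Nasal assimilation: no change.

etaupi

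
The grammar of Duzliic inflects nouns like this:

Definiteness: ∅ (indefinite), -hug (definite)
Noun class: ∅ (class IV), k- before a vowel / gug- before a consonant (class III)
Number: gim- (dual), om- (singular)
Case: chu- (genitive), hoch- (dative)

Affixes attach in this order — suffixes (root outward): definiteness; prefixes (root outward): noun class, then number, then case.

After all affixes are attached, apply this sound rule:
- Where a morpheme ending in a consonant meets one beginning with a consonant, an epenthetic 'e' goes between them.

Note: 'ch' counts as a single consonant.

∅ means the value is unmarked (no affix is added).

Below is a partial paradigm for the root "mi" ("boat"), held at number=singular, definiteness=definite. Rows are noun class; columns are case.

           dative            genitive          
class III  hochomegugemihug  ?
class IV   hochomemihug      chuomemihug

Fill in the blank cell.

chuomegugemihug

Attach noun class class III gug- (before consonant 'm') → gugmi.
Attach number singular om- → omgugmi.
Attach case genitive chu- → chuomgugmi.
Attach definiteness definite -hug → chuomgugmihug.
Apply epenthesis: chuomgugmihug → chuomegugemihug.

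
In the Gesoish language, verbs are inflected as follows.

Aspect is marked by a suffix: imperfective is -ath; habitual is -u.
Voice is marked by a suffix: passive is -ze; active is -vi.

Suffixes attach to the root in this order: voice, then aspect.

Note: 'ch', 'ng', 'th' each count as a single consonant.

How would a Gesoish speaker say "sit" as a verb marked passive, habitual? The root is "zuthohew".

Attach voice passive -ze → zuthohewze.
Attach aspect habitual -u → zuthohewzeu.

zuthohewzeu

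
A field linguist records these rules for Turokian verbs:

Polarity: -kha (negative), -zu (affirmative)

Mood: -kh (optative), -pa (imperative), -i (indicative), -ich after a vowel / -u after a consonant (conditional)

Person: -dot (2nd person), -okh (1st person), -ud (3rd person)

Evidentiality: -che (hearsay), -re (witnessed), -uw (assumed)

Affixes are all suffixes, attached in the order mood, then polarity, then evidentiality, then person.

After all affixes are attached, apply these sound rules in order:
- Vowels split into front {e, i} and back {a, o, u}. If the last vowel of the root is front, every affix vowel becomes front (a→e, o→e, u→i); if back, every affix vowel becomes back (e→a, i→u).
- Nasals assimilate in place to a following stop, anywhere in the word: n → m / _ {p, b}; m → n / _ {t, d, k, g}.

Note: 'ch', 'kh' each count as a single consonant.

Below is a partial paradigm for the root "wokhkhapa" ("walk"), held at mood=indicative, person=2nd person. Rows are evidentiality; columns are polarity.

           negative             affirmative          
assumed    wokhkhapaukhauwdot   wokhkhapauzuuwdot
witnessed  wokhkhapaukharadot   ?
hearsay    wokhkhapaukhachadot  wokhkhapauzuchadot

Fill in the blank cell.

wokhkhapauzuradot

Attach mood indicative -i → wokhkhapai.
Attach polarity affirmative -zu → wokhkhapaizu.
Attach evidentiality witnessed -re → wokhkhapaizure.
Attach person 2nd person -dot → wokhkhapaizuredot.
Apply vowel harmony: wokhkhapaizuredot → wokhkhapauzuradot.
Nasal assimilation: no change.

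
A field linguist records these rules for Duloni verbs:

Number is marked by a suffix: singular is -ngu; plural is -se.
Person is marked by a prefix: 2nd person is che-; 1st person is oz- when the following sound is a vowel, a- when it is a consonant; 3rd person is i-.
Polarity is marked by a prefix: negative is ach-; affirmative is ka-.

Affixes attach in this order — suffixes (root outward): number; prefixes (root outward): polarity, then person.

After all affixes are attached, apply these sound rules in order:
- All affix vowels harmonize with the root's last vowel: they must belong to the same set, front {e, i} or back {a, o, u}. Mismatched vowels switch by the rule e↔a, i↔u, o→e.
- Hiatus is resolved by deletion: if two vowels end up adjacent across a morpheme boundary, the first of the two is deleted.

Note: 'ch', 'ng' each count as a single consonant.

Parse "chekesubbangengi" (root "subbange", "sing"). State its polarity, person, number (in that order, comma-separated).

affirmative, 2nd person, singular

Segment: che-ka-subbange-ngu.
polarity: ka- → affirmative.
person: che- → 2nd person.
number: -ngu → singular.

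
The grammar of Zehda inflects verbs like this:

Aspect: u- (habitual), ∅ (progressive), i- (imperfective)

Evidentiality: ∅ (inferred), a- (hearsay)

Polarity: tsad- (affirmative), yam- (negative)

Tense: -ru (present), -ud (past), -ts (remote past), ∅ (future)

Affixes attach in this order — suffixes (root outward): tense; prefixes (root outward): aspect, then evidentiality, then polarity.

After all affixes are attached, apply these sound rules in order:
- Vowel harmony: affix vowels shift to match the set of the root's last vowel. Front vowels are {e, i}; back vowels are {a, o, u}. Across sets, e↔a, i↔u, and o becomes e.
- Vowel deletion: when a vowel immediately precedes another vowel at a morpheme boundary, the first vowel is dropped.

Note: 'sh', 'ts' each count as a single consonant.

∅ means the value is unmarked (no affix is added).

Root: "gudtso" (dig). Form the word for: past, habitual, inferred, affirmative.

tsadugudtsud

Attach aspect habitual u- → ugudtso.
evidentiality = inferred: zero marking, form stays ugudtso.
Attach polarity affirmative tsad- → tsadugudtso.
Attach tense past -ud → tsadugudtsoud.
Vowel harmony: no change.
Apply vowel deletion: tsadugudtsoud → tsadugudtsud.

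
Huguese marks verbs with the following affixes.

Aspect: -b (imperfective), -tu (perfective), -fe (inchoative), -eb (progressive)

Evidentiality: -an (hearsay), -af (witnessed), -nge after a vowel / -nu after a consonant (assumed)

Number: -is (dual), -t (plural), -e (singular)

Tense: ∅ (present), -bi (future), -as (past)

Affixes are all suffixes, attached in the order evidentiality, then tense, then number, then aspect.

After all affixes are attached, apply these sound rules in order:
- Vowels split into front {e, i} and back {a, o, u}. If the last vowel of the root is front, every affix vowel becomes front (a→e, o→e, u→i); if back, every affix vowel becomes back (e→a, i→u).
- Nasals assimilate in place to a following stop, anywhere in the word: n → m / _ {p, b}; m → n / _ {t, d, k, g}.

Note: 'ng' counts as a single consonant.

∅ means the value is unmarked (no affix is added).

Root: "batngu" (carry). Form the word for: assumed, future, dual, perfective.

batngungabuustu

Attach evidentiality assumed -nge (after vowel 'u') → batngunge.
Attach tense future -bi → batngungebi.
Attach number dual -is → batngungebiis.
Attach aspect perfective -tu → batngungebiistu.
Apply vowel harmony: batngungebiistu → batngungabuustu.
Nasal assimilation: no change.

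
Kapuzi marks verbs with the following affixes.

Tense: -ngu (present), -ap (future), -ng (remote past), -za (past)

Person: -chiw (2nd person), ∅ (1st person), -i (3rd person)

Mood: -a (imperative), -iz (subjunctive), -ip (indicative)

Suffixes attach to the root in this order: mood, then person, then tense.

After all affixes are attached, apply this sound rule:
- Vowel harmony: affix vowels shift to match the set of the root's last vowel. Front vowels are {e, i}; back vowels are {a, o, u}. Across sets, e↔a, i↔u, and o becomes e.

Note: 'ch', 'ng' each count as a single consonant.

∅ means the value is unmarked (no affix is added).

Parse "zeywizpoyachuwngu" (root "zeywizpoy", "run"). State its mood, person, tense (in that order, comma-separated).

Segment: zeywizpoy-a-chiw-ngu.
mood: -a → imperative.
person: -chiw → 2nd person.
tense: -ngu → present.

imperative, 2nd person, present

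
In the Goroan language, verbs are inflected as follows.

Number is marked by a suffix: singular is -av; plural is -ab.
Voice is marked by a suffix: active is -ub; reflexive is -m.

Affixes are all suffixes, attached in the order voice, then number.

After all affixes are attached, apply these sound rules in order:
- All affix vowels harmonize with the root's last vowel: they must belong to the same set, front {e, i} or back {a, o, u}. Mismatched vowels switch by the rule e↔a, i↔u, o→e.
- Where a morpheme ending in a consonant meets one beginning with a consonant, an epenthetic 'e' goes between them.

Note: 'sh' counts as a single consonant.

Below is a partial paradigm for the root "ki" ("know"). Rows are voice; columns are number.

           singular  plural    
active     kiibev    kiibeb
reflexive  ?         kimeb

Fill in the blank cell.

kimev

Attach voice reflexive -m → kim.
Attach number singular -av → kimav.
Apply vowel harmony: kimav → kimev.
Epenthesis: no change.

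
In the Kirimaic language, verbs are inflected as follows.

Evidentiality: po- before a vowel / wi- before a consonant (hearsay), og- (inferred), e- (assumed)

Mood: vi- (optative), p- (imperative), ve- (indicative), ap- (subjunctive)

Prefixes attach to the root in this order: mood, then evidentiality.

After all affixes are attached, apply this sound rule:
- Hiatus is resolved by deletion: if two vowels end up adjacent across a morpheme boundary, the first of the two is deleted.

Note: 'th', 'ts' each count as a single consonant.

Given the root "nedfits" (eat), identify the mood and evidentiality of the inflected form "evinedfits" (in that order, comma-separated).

optative, assumed

Segment: e-vi-nedfits.
mood: vi- → optative.
evidentiality: e- → assumed.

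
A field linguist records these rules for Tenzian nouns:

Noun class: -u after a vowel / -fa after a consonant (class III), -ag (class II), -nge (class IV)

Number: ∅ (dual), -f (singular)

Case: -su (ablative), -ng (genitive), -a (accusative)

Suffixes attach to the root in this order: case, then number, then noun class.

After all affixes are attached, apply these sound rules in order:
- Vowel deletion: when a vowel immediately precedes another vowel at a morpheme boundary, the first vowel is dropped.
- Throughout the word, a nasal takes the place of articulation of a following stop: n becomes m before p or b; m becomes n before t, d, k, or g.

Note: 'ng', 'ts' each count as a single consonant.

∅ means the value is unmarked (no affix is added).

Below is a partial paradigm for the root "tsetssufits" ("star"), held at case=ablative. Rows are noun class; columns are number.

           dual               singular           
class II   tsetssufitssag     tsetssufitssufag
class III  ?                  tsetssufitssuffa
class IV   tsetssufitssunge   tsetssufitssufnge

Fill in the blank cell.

Attach case ablative -su → tsetssufitssu.
number = dual: zero marking, form stays tsetssufitssu.
Attach noun class class III -u (after vowel 'u') → tsetssufitssuu.
Apply vowel deletion: tsetssufitssuu → tsetssufitssu.
Nasal assimilation: no change.

tsetssufitssu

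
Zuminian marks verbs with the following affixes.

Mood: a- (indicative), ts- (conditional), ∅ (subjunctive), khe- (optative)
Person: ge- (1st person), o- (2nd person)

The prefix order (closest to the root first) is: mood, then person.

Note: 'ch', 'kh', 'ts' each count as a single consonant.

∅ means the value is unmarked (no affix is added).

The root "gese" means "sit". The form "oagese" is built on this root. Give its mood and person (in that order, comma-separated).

Segment: o-a-gese.
mood: a- → indicative.
person: o- → 2nd person.

indicative, 2nd person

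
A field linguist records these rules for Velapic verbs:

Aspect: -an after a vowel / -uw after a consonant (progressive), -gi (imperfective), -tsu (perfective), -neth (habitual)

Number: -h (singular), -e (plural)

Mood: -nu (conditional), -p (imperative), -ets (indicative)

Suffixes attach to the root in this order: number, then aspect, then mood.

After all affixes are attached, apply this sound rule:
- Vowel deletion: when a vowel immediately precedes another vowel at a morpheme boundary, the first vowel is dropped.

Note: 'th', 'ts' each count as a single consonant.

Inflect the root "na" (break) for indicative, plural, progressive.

nanets

Attach number plural -e → nae.
Attach aspect progressive -an (after vowel 'e') → naean.
Attach mood indicative -ets → naeanets.
Apply vowel deletion: naeanets → nanets.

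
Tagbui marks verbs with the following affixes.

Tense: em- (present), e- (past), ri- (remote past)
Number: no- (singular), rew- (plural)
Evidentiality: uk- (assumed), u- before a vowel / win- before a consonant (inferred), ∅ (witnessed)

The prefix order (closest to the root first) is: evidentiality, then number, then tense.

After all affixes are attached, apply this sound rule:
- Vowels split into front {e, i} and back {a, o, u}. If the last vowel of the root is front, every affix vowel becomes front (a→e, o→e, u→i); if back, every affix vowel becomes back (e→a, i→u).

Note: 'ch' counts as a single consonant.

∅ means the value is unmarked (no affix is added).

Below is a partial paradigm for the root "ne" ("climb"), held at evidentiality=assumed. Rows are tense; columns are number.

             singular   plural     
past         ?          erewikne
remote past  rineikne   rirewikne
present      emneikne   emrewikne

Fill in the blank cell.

Attach evidentiality assumed uk- → ukne.
Attach number singular no- → noukne.
Attach tense past e- → enoukne.
Apply vowel harmony: enoukne → eneikne.

eneikne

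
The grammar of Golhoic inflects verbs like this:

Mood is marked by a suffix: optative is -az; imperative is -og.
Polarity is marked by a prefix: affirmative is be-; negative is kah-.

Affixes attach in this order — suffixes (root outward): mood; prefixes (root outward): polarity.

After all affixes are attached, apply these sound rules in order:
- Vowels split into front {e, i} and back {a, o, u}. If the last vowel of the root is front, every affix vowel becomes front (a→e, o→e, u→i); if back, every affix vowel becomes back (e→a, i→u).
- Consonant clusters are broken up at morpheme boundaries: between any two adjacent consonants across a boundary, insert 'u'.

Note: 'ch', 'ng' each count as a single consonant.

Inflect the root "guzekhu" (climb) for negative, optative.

kahuguzekhuaz

Attach polarity negative kah- → kahguzekhu.
Attach mood optative -az → kahguzekhuaz.
Vowel harmony: no change.
Apply epenthesis: kahguzekhuaz → kahuguzekhuaz.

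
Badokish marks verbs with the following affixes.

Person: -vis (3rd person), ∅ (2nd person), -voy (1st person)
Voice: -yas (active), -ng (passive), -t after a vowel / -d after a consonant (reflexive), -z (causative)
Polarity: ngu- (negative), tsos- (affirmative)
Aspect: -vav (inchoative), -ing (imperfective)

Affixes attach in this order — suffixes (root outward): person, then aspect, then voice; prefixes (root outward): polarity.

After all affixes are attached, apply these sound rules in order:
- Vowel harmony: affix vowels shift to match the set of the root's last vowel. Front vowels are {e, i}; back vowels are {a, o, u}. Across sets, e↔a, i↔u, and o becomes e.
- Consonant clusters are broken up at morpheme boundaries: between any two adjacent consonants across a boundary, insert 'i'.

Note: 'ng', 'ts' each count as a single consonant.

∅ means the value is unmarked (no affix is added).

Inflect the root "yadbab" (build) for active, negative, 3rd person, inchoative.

nguyadbabivusivaviyas

Attach person 3rd person -vis → yadbabvis.
Attach aspect inchoative -vav → yadbabvisvav.
Attach voice active -yas → yadbabvisvavyas.
Attach polarity negative ngu- → nguyadbabvisvavyas.
Apply vowel harmony: nguyadbabvisvavyas → nguyadbabvusvavyas.
Apply epenthesis: nguyadbabvusvavyas → nguyadbabivusivaviyas.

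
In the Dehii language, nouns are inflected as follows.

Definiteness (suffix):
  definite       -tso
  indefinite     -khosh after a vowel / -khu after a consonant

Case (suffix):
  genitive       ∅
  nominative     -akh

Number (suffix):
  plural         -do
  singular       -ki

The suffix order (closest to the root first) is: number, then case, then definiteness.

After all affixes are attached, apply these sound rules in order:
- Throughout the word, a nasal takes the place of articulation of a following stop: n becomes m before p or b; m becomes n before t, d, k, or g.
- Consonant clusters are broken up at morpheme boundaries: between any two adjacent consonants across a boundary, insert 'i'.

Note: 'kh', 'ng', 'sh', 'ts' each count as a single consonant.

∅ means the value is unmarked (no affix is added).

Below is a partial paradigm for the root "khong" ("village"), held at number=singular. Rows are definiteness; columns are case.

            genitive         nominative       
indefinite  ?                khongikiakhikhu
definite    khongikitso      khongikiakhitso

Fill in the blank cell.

Attach number singular -ki → khongki.
case = genitive: zero marking, form stays khongki.
Attach definiteness indefinite -khosh (after vowel 'i') → khongkikhosh.
Nasal assimilation: no change.
Apply epenthesis: khongkikhosh → khongikikhosh.

khongikikhosh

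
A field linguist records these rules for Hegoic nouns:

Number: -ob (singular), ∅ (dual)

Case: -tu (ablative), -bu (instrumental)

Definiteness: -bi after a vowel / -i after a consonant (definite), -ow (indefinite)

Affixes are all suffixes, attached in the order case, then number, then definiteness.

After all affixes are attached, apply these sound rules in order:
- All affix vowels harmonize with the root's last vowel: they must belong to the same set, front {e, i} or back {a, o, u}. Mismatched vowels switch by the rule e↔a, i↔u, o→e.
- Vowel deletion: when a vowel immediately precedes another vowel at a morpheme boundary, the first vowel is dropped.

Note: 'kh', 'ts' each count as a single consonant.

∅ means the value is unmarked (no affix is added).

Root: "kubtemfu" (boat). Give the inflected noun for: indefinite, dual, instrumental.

Attach case instrumental -bu → kubtemfubu.
number = dual: zero marking, form stays kubtemfubu.
Attach definiteness indefinite -ow → kubtemfubuow.
Vowel harmony: no change.
Apply vowel deletion: kubtemfubuow → kubtemfubow.

kubtemfubow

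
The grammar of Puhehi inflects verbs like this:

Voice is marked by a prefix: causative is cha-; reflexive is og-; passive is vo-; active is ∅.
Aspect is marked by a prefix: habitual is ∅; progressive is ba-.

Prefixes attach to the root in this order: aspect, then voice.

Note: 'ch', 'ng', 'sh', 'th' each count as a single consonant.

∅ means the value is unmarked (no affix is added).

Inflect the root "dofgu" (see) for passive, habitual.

vodofgu

aspect = habitual: zero marking, form stays dofgu.
Attach voice passive vo- → vodofgu.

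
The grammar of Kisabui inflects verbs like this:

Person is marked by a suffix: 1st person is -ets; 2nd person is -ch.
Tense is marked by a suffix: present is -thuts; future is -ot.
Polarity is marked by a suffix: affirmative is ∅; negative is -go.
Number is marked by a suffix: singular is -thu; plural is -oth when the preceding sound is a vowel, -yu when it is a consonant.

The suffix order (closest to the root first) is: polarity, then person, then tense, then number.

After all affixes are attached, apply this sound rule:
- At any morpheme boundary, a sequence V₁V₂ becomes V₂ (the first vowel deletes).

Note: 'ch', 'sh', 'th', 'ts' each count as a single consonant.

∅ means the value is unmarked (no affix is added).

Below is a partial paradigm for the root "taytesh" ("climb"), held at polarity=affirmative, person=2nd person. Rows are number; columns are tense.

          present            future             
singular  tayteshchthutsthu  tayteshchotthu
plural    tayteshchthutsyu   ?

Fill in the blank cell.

tayteshchotyu

polarity = affirmative: zero marking, form stays taytesh.
Attach person 2nd person -ch → tayteshch.
Attach tense future -ot → tayteshchot.
Attach number plural -yu (after consonant 't') → tayteshchotyu.
Vowel deletion: no change.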